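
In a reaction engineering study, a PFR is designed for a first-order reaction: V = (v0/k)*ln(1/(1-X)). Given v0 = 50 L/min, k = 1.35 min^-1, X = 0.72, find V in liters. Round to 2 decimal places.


V = (v0/k) * ln(1/(1-X))
V = (50/1.35) * ln(1/(1-0.72))
V = 37.037037 * ln(3.571429)
V = 37.037037 * 1.272966
V = 47.15 L


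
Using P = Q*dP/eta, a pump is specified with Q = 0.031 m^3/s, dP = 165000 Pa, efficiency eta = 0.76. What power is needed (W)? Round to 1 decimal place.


P = Q * dP / eta
P = 0.031 * 165000 / 0.76
P = 5115.0 / 0.76
P = 6730.3 W


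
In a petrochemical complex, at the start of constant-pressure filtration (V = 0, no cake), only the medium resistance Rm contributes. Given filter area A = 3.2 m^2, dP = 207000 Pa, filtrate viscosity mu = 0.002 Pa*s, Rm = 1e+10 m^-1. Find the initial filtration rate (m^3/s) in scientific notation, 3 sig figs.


rate = A * dP / (mu * Rm)
rate = 3.2 * 207000 / (0.002 * 1e+10)
rate = 662400.0 / 2.000e+07
rate = 3.31e-02 m^3/s


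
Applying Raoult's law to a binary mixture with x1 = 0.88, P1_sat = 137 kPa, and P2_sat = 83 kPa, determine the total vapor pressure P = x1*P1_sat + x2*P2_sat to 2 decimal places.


P = x1*P1_sat + x2*P2_sat
x2 = 1 - x1 = 1 - 0.88 = 0.12
P = 0.88*137 + 0.12*83
P = 120.56 + 9.96
P = 130.52 kPa


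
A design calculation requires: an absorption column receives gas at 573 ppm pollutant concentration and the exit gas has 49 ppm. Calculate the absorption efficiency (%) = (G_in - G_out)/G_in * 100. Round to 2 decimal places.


Efficiency = (G_in - G_out) / G_in * 100%
Efficiency = (573 - 49) / 573 * 100
Efficiency = 524 / 573 * 100
Efficiency = 91.45%


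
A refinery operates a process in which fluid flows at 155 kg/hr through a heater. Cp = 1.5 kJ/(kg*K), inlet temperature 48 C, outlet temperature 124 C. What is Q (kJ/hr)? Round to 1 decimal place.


Q = m_dot * Cp * (T2 - T1)
Q = 155 * 1.5 * (124 - 48)
Q = 155 * 1.5 * 76
Q = 17670.0 kJ/hr


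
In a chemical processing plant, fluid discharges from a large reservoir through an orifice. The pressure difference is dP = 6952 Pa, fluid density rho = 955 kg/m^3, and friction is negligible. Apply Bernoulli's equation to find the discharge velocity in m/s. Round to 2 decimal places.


v = sqrt(2*dP/rho)
v = sqrt(2*6952/955)
v = sqrt(14.559162)
v = 3.82 m/s


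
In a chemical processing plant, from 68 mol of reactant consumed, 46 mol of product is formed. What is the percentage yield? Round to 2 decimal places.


Yield = (moles product / moles consumed) * 100%
Yield = (46 / 68) * 100
Yield = 0.6765 * 100
Yield = 67.65%


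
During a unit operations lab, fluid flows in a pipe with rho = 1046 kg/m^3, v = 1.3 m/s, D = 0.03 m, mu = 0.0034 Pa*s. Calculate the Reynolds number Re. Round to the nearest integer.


Re = rho * v * D / mu
Re = 1046 * 1.3 * 0.03 / 0.0034
Re = 40.794 / 0.0034
Re = 11998


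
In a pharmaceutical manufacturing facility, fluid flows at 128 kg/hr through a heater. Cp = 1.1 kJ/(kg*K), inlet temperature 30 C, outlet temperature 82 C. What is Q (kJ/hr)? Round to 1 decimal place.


Q = m_dot * Cp * (T2 - T1)
Q = 128 * 1.1 * (82 - 30)
Q = 128 * 1.1 * 52
Q = 7321.6 kJ/hr


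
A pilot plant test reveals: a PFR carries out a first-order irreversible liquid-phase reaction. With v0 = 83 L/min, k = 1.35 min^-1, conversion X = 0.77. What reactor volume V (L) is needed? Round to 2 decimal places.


V = (v0/k) * ln(1/(1-X))
V = (83/1.35) * ln(1/(1-0.77))
V = 61.481481 * ln(4.347826)
V = 61.481481 * 1.469676
V = 90.36 L


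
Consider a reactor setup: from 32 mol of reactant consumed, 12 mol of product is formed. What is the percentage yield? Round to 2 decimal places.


Yield = (moles product / moles consumed) * 100%
Yield = (12 / 32) * 100
Yield = 0.375 * 100
Yield = 37.50%


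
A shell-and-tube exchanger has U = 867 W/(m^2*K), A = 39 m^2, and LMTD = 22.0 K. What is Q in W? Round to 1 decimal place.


Q = U * A * LMTD
Q = 867 * 39 * 22.0
Q = 743886.0 W


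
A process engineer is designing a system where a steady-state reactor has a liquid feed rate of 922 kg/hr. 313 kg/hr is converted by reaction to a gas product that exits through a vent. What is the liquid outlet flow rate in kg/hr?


Steady-state mass balance on the main outlet: F_out = F_in - F_removed
F_out = 922 - 313
F_out = 609 kg/hr


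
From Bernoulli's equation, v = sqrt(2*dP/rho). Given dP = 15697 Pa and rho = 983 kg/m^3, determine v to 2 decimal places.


v = sqrt(2*dP/rho)
v = sqrt(2*15697/983)
v = sqrt(31.936928)
v = 5.65 m/s


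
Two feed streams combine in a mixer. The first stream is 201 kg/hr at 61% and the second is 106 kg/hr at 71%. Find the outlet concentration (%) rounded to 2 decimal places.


Mass balance on solute: F1*x1 + F2*x2 = F3*x3
F3 = F1 + F2 = 201 + 106 = 307 kg/hr
x3 = (F1*x1 + F2*x2)/F3
x3 = (201*0.61 + 106*0.71) / 307
x3 = 64.45%


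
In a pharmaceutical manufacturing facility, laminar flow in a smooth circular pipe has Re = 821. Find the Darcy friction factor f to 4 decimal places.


f = 64 / Re
f = 64 / 821
f = 0.0780


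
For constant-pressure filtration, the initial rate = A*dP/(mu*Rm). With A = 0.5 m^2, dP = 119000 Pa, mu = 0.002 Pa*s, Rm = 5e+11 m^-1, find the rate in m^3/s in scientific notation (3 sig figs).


rate = A * dP / (mu * Rm)
rate = 0.5 * 119000 / (0.002 * 5e+11)
rate = 59500.0 / 1.000e+09
rate = 5.95e-05 m^3/s


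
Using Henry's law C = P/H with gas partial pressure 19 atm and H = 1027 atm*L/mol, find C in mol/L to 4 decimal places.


C = P / H
C = 19 / 1027
C = 0.0185 mol/L


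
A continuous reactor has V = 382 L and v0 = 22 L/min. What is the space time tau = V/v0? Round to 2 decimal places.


tau = V / v0
tau = 382 / 22
tau = 17.36 min


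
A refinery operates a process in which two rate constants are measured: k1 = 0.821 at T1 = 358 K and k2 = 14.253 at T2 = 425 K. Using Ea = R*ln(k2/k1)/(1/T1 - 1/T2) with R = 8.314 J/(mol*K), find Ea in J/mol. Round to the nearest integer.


Ea = R * ln(k2/k1) / (1/T1 - 1/T2)
ln(k2/k1) = ln(14.253/0.821) = 2.8541996
1/T1 - 1/T2 = 1/358 - 1/425 = 0.000440354913
Ea = 8.314 * 2.8541996 / 0.000440354913
Ea = 53888 J/mol


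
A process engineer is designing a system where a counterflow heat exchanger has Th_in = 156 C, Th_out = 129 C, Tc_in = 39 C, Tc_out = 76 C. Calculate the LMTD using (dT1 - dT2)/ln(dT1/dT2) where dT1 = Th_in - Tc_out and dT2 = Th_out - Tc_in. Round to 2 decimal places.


dT1 = Th_in - Tc_out = 156 - 76 = 80
dT2 = Th_out - Tc_in = 129 - 39 = 90
LMTD = (dT1 - dT2) / ln(dT1/dT2)
LMTD = (80 - 90) / ln(80/90)
LMTD = 84.90 K


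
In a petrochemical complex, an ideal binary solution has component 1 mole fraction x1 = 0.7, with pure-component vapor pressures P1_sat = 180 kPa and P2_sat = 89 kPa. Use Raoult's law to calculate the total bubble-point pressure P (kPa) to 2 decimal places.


P = x1*P1_sat + x2*P2_sat
x2 = 1 - x1 = 1 - 0.7 = 0.3
P = 0.7*180 + 0.3*89
P = 126.0 + 26.7
P = 152.70 kPa


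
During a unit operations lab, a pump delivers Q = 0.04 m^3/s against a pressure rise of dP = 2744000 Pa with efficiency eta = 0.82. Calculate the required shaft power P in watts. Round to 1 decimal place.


P = Q * dP / eta
P = 0.04 * 2744000 / 0.82
P = 109760.0 / 0.82
P = 133853.7 W


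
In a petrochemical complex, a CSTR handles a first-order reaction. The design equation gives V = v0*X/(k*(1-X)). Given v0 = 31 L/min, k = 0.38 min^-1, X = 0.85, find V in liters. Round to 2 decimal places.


V = v0 * X / (k * (1 - X))
V = 31 * 0.85 / (0.38 * (1 - 0.85))
V = 26.35 / (0.38 * 0.15)
V = 26.35 / 0.057
V = 462.28 L


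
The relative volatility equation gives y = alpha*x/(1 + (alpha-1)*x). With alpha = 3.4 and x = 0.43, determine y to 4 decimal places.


y = alpha*x / (1 + (alpha-1)*x)
y = 3.4*0.43 / (1 + (3.4-1)*0.43)
y = 1.462 / (1 + 1.032)
y = 1.462 / 2.032
y = 0.7195


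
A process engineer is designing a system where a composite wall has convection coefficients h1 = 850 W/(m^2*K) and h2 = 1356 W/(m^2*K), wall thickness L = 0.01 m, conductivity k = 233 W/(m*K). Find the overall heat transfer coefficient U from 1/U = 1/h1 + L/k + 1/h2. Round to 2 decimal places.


1/U = 1/h1 + L/k + 1/h2
1/U = 1/850 + 0.01/233 + 1/1356
1/U = 0.0011764706 + 4.29185e-05 + 0.0007374631
1/U = 0.0019568522
U = 511.02 W/(m^2*K)


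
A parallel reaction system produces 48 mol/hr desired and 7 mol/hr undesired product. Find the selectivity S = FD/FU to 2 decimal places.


S = desired product rate / undesired product rate
S = 48 / 7
S = 6.86


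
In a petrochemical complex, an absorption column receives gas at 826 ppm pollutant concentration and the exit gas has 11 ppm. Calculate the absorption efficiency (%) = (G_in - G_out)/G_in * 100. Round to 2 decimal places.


Efficiency = (G_in - G_out) / G_in * 100%
Efficiency = (826 - 11) / 826 * 100
Efficiency = 815 / 826 * 100
Efficiency = 98.67%


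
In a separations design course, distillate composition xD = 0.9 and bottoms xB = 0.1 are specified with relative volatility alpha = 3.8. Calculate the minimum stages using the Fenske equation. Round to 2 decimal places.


N_min = ln((xD*(1-xB))/(xB*(1-xD))) / ln(alpha)
Numerator inside ln: 0.81 / 0.01 = 81.0
ln(81.0) = 4.394449
ln(alpha) = ln(3.8) = 1.335001
N_min = 4.394449 / 1.335001 = 3.29


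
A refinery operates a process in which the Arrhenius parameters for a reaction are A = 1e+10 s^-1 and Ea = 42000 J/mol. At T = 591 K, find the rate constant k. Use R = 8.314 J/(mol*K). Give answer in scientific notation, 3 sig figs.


k = A * exp(-Ea/(R*T))
k = 1e+10 * exp(-42000 / (8.314 * 591))
k = 1e+10 * exp(-8.54775)
k = 1.94e+06


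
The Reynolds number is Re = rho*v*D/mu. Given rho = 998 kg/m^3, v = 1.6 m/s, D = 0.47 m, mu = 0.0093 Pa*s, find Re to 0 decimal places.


Re = rho * v * D / mu
Re = 998 * 1.6 * 0.47 / 0.0093
Re = 750.496 / 0.0093
Re = 80698


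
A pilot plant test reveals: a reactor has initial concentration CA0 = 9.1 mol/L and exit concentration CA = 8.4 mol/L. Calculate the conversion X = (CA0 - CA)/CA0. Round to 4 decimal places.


X = (CA0 - CA) / CA0
X = (9.1 - 8.4) / 9.1
X = 0.7 / 9.1
X = 0.0769


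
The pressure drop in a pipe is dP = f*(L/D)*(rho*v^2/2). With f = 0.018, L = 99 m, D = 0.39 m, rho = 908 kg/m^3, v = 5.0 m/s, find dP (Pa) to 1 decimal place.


dP = f * (L/D) * (rho*v^2/2)
dP = 0.018 * (99/0.39) * (908*5.0^2/2)
L/D = 253.84615385
rho*v^2/2 = 908*25.0/2 = 11350.0
dP = 0.018 * 253.84615385 * 11350.0
dP = 51860.8 Pa


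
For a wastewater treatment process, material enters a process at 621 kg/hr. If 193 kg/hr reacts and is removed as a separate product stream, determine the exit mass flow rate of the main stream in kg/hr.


Steady-state mass balance on the main outlet: F_out = F_in - F_removed
F_out = 621 - 193
F_out = 428 kg/hr


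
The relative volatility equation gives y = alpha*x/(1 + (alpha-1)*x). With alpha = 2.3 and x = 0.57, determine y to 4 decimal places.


y = alpha*x / (1 + (alpha-1)*x)
y = 2.3*0.57 / (1 + (2.3-1)*0.57)
y = 1.311 / (1 + 0.741)
y = 1.311 / 1.741
y = 0.7530


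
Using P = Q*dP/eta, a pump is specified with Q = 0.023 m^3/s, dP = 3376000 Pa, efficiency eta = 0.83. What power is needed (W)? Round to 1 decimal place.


P = Q * dP / eta
P = 0.023 * 3376000 / 0.83
P = 77648.0 / 0.83
P = 93551.8 W


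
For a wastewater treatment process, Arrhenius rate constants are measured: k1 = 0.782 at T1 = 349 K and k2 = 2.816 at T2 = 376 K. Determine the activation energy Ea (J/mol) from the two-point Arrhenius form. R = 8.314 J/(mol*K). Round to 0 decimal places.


Ea = R * ln(k2/k1) / (1/T1 - 1/T2)
ln(k2/k1) = ln(2.816/0.782) = 1.281218
1/T1 - 1/T2 = 1/349 - 1/376 = 0.000205755045
Ea = 8.314 * 1.281218 / 0.000205755045
Ea = 51771 J/mol


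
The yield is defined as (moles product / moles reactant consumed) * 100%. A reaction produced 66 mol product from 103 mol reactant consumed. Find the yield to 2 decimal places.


Yield = (moles product / moles consumed) * 100%
Yield = (66 / 103) * 100
Yield = 0.6408 * 100
Yield = 64.08%


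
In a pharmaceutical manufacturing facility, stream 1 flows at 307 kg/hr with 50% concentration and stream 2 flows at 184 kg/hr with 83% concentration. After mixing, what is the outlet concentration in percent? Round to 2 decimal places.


Mass balance on solute: F1*x1 + F2*x2 = F3*x3
F3 = F1 + F2 = 307 + 184 = 491 kg/hr
x3 = (F1*x1 + F2*x2)/F3
x3 = (307*0.5 + 184*0.83) / 491
x3 = 62.37%


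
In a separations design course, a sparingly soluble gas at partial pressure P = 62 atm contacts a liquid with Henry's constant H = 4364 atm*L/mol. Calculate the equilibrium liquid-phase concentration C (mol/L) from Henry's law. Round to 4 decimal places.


C = P / H
C = 62 / 4364
C = 0.0142 mol/L


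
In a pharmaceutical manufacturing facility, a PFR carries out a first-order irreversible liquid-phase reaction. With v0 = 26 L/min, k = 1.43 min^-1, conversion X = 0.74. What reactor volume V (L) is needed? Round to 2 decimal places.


V = (v0/k) * ln(1/(1-X))
V = (26/1.43) * ln(1/(1-0.74))
V = 18.181818 * ln(3.846154)
V = 18.181818 * 1.347074
V = 24.49 L


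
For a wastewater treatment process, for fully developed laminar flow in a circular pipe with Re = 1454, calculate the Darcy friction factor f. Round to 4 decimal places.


f = 64 / Re
f = 64 / 1454
f = 0.0440


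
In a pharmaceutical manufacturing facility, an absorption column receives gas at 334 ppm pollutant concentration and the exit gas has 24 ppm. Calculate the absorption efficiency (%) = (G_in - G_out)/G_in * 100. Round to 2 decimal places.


Efficiency = (G_in - G_out) / G_in * 100%
Efficiency = (334 - 24) / 334 * 100
Efficiency = 310 / 334 * 100
Efficiency = 92.81%


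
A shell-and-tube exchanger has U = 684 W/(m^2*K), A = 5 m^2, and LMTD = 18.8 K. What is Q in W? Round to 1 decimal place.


Q = U * A * LMTD
Q = 684 * 5 * 18.8
Q = 64296.0 W


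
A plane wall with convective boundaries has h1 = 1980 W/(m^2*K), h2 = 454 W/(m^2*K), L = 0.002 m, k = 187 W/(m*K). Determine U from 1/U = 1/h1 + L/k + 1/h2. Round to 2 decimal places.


1/U = 1/h1 + L/k + 1/h2
1/U = 1/1980 + 0.002/187 + 1/454
1/U = 0.0005050505 + 1.06952e-05 + 0.0022026432
1/U = 0.0027183889
U = 367.86 W/(m^2*K)


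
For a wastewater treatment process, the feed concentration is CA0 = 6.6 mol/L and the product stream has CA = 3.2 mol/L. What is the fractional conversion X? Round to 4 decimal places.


X = (CA0 - CA) / CA0
X = (6.6 - 3.2) / 6.6
X = 3.4 / 6.6
X = 0.5152


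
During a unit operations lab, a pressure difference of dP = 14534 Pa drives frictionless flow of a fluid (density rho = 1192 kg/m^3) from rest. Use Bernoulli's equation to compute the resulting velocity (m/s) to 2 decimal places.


v = sqrt(2*dP/rho)
v = sqrt(2*14534/1192)
v = sqrt(24.385906)
v = 4.94 m/s


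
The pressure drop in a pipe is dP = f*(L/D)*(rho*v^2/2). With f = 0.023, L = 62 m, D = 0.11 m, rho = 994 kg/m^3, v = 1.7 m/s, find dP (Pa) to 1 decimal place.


dP = f * (L/D) * (rho*v^2/2)
dP = 0.023 * (62/0.11) * (994*1.7^2/2)
L/D = 563.63636364
rho*v^2/2 = 994*2.89/2 = 1436.33
dP = 0.023 * 563.63636364 * 1436.33
dP = 18620.1 Pa


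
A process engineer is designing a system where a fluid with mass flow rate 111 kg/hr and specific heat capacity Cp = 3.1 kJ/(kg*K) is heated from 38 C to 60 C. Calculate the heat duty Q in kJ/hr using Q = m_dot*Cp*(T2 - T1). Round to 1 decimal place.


Q = m_dot * Cp * (T2 - T1)
Q = 111 * 3.1 * (60 - 38)
Q = 111 * 3.1 * 22
Q = 7570.2 kJ/hr


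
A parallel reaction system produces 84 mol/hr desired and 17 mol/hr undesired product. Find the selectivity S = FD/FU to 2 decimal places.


S = desired product rate / undesired product rate
S = 84 / 17
S = 4.94


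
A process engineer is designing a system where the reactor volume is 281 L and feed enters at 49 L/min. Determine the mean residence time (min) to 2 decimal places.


tau = V / v0
tau = 281 / 49
tau = 5.73 min


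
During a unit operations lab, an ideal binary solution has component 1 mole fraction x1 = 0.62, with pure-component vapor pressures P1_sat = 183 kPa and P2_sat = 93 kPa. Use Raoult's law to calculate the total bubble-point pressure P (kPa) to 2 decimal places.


P = x1*P1_sat + x2*P2_sat
x2 = 1 - x1 = 1 - 0.62 = 0.38
P = 0.62*183 + 0.38*93
P = 113.46 + 35.34
P = 148.80 kPa


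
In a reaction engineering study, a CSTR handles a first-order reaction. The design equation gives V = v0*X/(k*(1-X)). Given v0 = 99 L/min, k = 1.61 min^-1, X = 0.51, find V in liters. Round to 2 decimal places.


V = v0 * X / (k * (1 - X))
V = 99 * 0.51 / (1.61 * (1 - 0.51))
V = 50.49 / (1.61 * 0.49)
V = 50.49 / 0.7889
V = 64.00 L


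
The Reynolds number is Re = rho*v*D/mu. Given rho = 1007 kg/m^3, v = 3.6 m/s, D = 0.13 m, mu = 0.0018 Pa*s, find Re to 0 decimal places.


Re = rho * v * D / mu
Re = 1007 * 3.6 * 0.13 / 0.0018
Re = 471.276 / 0.0018
Re = 261820


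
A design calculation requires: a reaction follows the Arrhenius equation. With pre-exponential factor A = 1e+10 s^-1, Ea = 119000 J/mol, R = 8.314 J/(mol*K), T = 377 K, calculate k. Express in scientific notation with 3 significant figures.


k = A * exp(-Ea/(R*T))
k = 1e+10 * exp(-119000 / (8.314 * 377))
k = 1e+10 * exp(-37.966065)
k = 3.25e-07


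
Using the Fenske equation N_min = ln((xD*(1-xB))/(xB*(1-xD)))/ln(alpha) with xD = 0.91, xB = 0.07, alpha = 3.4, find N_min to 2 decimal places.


N_min = ln((xD*(1-xB))/(xB*(1-xD))) / ln(alpha)
Numerator inside ln: 0.8463 / 0.0063 = 134.333333
ln(134.333333) = 4.900324
ln(alpha) = ln(3.4) = 1.223775
N_min = 4.900324 / 1.223775 = 4.00


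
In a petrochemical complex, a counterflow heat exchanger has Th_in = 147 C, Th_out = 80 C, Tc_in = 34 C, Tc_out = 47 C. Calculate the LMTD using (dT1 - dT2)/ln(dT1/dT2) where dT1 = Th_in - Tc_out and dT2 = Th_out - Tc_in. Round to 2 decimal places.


dT1 = Th_in - Tc_out = 147 - 47 = 100
dT2 = Th_out - Tc_in = 80 - 34 = 46
LMTD = (dT1 - dT2) / ln(dT1/dT2)
LMTD = (100 - 46) / ln(100/46)
LMTD = 69.54 K


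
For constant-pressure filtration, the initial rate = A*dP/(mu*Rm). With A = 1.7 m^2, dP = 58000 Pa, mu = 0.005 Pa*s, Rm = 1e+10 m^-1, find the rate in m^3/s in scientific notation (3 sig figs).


rate = A * dP / (mu * Rm)
rate = 1.7 * 58000 / (0.005 * 1e+10)
rate = 98600.0 / 5.000e+07
rate = 1.97e-03 m^3/s


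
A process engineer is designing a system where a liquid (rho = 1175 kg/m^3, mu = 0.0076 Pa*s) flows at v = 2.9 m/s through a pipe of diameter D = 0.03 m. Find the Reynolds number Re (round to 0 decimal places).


Re = rho * v * D / mu
Re = 1175 * 2.9 * 0.03 / 0.0076
Re = 102.225 / 0.0076
Re = 13451


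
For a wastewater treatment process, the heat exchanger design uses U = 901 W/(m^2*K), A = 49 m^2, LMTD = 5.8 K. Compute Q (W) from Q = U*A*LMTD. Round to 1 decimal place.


Q = U * A * LMTD
Q = 901 * 49 * 5.8
Q = 256064.2 W


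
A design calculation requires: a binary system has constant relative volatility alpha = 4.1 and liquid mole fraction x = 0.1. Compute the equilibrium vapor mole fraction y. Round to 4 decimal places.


y = alpha*x / (1 + (alpha-1)*x)
y = 4.1*0.1 / (1 + (4.1-1)*0.1)
y = 0.41 / (1 + 0.31)
y = 0.41 / 1.31
y = 0.3130


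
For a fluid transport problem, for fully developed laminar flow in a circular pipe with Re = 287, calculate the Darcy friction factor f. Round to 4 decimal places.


f = 64 / Re
f = 64 / 287
f = 0.2230


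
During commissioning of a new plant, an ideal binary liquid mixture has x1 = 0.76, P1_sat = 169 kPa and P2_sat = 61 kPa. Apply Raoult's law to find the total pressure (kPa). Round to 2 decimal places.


P = x1*P1_sat + x2*P2_sat
x2 = 1 - x1 = 1 - 0.76 = 0.24
P = 0.76*169 + 0.24*61
P = 128.44 + 14.64
P = 143.08 kPa


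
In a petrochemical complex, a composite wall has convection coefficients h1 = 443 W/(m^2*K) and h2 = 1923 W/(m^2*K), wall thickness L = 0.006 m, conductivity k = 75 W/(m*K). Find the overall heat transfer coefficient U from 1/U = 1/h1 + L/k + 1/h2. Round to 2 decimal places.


1/U = 1/h1 + L/k + 1/h2
1/U = 1/443 + 0.006/75 + 1/1923
1/U = 0.0022573363 + 8e-05 + 0.0005200208
1/U = 0.0028573571
U = 349.97 W/(m^2*K)


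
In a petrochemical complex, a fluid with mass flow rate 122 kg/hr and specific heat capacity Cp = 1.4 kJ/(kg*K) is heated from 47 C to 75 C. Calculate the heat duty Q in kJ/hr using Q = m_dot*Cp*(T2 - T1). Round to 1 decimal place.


Q = m_dot * Cp * (T2 - T1)
Q = 122 * 1.4 * (75 - 47)
Q = 122 * 1.4 * 28
Q = 4782.4 kJ/hr


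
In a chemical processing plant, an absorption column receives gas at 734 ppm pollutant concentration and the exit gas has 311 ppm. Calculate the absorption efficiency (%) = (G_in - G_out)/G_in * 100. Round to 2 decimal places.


Efficiency = (G_in - G_out) / G_in * 100%
Efficiency = (734 - 311) / 734 * 100
Efficiency = 423 / 734 * 100
Efficiency = 57.63%


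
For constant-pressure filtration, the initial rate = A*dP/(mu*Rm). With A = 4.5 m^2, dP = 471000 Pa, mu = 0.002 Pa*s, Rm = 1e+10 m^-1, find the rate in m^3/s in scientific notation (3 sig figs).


rate = A * dP / (mu * Rm)
rate = 4.5 * 471000 / (0.002 * 1e+10)
rate = 2119500.0 / 2.000e+07
rate = 1.06e-01 m^3/s


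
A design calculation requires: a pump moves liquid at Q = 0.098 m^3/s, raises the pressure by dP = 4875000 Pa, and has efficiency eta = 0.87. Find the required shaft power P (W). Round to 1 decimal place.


P = Q * dP / eta
P = 0.098 * 4875000 / 0.87
P = 477750.0 / 0.87
P = 549137.9 W


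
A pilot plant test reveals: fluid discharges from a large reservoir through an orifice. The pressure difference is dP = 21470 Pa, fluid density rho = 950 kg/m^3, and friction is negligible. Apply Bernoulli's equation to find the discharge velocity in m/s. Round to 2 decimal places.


v = sqrt(2*dP/rho)
v = sqrt(2*21470/950)
v = sqrt(45.2)
v = 6.72 m/s


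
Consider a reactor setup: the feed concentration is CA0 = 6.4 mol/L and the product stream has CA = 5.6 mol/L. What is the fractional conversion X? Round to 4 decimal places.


X = (CA0 - CA) / CA0
X = (6.4 - 5.6) / 6.4
X = 0.8 / 6.4
X = 0.1250


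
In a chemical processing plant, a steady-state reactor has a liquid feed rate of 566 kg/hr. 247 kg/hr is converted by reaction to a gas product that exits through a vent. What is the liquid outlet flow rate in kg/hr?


Steady-state mass balance on the main outlet: F_out = F_in - F_removed
F_out = 566 - 247
F_out = 319 kg/hr


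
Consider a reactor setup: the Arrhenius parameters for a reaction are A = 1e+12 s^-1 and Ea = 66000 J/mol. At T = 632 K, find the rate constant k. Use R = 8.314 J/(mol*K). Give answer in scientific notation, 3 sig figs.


k = A * exp(-Ea/(R*T))
k = 1e+12 * exp(-66000 / (8.314 * 632))
k = 1e+12 * exp(-12.560787)
k = 3.51e+06


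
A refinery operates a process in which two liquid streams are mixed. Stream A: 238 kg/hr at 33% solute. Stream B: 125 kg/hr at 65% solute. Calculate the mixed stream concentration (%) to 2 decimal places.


Mass balance on solute: F1*x1 + F2*x2 = F3*x3
F3 = F1 + F2 = 238 + 125 = 363 kg/hr
x3 = (F1*x1 + F2*x2)/F3
x3 = (238*0.33 + 125*0.65) / 363
x3 = 44.02%


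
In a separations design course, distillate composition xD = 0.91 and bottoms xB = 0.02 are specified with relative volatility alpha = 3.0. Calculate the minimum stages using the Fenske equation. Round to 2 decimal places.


N_min = ln((xD*(1-xB))/(xB*(1-xD))) / ln(alpha)
Numerator inside ln: 0.8918 / 0.0018 = 495.444444
ln(495.444444) = 6.205455
ln(alpha) = ln(3.0) = 1.098612
N_min = 6.205455 / 1.098612 = 5.65


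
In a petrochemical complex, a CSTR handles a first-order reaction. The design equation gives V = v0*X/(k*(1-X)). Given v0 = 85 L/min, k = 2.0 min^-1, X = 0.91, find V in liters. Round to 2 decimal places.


V = v0 * X / (k * (1 - X))
V = 85 * 0.91 / (2.0 * (1 - 0.91))
V = 77.35 / (2.0 * 0.09)
V = 77.35 / 0.18
V = 429.72 L


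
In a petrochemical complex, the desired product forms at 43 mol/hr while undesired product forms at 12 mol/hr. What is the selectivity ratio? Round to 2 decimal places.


S = desired product rate / undesired product rate
S = 43 / 12
S = 3.58


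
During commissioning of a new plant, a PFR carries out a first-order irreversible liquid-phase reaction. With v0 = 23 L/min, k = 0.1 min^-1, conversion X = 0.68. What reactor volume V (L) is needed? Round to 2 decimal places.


V = (v0/k) * ln(1/(1-X))
V = (23/0.1) * ln(1/(1-0.68))
V = 230.0 * ln(3.125)
V = 230.0 * 1.139434
V = 262.07 L


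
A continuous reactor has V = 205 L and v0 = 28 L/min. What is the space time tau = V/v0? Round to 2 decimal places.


tau = V / v0
tau = 205 / 28
tau = 7.32 min


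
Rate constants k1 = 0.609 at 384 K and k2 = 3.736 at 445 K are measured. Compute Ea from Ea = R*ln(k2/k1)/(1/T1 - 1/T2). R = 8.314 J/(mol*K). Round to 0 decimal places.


Ea = R * ln(k2/k1) / (1/T1 - 1/T2)
ln(k2/k1) = ln(3.736/0.609) = 1.8139525
1/T1 - 1/T2 = 1/384 - 1/445 = 0.000356975655
Ea = 8.314 * 1.8139525 / 0.000356975655
Ea = 42247 J/mol


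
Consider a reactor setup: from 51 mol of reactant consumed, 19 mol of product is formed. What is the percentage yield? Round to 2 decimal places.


Yield = (moles product / moles consumed) * 100%
Yield = (19 / 51) * 100
Yield = 0.3725 * 100
Yield = 37.25%


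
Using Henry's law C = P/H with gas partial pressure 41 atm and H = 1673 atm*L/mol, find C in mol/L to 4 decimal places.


C = P / H
C = 41 / 1673
C = 0.0245 mol/L


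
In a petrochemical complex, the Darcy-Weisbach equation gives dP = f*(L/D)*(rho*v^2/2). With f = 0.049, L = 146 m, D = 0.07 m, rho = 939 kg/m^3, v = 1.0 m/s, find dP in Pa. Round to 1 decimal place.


dP = f * (L/D) * (rho*v^2/2)
dP = 0.049 * (146/0.07) * (939*1.0^2/2)
L/D = 2085.71428571
rho*v^2/2 = 939*1.0/2 = 469.5
dP = 0.049 * 2085.71428571 * 469.5
dP = 47982.9 Pa


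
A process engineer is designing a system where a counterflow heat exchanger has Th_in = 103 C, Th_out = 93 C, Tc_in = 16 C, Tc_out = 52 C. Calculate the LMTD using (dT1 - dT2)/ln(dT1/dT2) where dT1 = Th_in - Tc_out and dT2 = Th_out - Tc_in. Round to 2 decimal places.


dT1 = Th_in - Tc_out = 103 - 52 = 51
dT2 = Th_out - Tc_in = 93 - 16 = 77
LMTD = (dT1 - dT2) / ln(dT1/dT2)
LMTD = (51 - 77) / ln(51/77)
LMTD = 63.11 K


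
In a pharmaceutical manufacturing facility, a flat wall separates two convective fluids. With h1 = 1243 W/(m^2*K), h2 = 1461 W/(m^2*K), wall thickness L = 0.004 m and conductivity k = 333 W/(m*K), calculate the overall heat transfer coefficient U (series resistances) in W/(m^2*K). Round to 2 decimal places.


1/U = 1/h1 + L/k + 1/h2
1/U = 1/1243 + 0.004/333 + 1/1461
1/U = 0.0008045052 + 1.2012e-05 + 0.0006844627
1/U = 0.0015009799
U = 666.23 W/(m^2*K)


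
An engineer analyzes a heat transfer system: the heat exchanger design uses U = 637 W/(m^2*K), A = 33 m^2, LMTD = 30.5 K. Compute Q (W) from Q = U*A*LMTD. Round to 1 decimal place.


Q = U * A * LMTD
Q = 637 * 33 * 30.5
Q = 641140.5 W


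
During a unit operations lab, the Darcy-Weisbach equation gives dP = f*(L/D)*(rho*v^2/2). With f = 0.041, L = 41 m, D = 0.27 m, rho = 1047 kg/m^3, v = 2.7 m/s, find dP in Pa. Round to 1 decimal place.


dP = f * (L/D) * (rho*v^2/2)
dP = 0.041 * (41/0.27) * (1047*2.7^2/2)
L/D = 151.85185185
rho*v^2/2 = 1047*7.29/2 = 3816.315
dP = 0.041 * 151.85185185 * 3816.315
dP = 23760.1 Pa


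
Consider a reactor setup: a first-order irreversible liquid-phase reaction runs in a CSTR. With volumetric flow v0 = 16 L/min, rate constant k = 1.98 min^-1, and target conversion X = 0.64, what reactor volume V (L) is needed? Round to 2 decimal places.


V = v0 * X / (k * (1 - X))
V = 16 * 0.64 / (1.98 * (1 - 0.64))
V = 10.24 / (1.98 * 0.36)
V = 10.24 / 0.7128
V = 14.37 L


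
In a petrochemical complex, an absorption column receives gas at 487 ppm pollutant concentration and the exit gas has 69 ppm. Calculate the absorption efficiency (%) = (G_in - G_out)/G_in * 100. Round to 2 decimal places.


Efficiency = (G_in - G_out) / G_in * 100%
Efficiency = (487 - 69) / 487 * 100
Efficiency = 418 / 487 * 100
Efficiency = 85.83%


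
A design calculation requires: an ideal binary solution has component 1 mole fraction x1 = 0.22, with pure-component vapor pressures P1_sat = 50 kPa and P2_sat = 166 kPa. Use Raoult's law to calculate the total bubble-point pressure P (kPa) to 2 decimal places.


P = x1*P1_sat + x2*P2_sat
x2 = 1 - x1 = 1 - 0.22 = 0.78
P = 0.22*50 + 0.78*166
P = 11.0 + 129.48
P = 140.48 kPa


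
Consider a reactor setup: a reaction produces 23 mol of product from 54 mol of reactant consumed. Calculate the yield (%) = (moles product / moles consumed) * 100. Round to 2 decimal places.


Yield = (moles product / moles consumed) * 100%
Yield = (23 / 54) * 100
Yield = 0.4259 * 100
Yield = 42.59%


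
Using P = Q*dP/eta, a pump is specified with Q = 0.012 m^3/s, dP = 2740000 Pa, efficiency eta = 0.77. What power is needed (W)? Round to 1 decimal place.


P = Q * dP / eta
P = 0.012 * 2740000 / 0.77
P = 32880.0 / 0.77
P = 42701.3 W


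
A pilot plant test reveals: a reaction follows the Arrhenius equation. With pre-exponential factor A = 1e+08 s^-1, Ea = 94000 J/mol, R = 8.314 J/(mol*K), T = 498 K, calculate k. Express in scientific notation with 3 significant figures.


k = A * exp(-Ea/(R*T))
k = 1e+08 * exp(-94000 / (8.314 * 498))
k = 1e+08 * exp(-22.703274)
k = 1.38e-02


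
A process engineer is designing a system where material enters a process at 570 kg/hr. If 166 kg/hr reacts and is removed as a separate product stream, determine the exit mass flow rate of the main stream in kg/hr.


Steady-state mass balance on the main outlet: F_out = F_in - F_removed
F_out = 570 - 166
F_out = 404 kg/hr


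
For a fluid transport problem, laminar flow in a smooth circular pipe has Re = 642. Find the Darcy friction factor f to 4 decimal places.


f = 64 / Re
f = 64 / 642
f = 0.0997


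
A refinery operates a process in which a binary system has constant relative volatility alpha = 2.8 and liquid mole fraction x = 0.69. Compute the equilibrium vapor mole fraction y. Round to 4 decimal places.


y = alpha*x / (1 + (alpha-1)*x)
y = 2.8*0.69 / (1 + (2.8-1)*0.69)
y = 1.932 / (1 + 1.242)
y = 1.932 / 2.242
y = 0.8617


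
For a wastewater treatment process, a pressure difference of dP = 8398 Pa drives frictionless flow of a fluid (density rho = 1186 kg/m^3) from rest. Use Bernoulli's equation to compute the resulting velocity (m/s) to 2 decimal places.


v = sqrt(2*dP/rho)
v = sqrt(2*8398/1186)
v = sqrt(14.161889)
v = 3.76 m/s


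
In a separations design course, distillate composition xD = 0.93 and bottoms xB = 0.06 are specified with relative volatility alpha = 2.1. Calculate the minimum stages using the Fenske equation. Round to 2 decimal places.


N_min = ln((xD*(1-xB))/(xB*(1-xD))) / ln(alpha)
Numerator inside ln: 0.8742 / 0.0042 = 208.142857
ln(208.142857) = 5.338225
ln(alpha) = ln(2.1) = 0.741937
N_min = 5.338225 / 0.741937 = 7.19


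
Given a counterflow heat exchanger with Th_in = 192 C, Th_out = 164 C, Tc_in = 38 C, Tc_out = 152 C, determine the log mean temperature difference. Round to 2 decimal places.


dT1 = Th_in - Tc_out = 192 - 152 = 40
dT2 = Th_out - Tc_in = 164 - 38 = 126
LMTD = (dT1 - dT2) / ln(dT1/dT2)
LMTD = (40 - 126) / ln(40/126)
LMTD = 74.95 K


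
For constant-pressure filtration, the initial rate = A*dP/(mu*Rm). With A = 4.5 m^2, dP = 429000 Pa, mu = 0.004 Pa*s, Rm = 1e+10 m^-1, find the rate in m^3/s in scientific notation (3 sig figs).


rate = A * dP / (mu * Rm)
rate = 4.5 * 429000 / (0.004 * 1e+10)
rate = 1930500.0 / 4.000e+07
rate = 4.83e-02 m^3/s


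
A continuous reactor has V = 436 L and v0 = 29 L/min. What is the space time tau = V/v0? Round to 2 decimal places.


tau = V / v0
tau = 436 / 29
tau = 15.03 min


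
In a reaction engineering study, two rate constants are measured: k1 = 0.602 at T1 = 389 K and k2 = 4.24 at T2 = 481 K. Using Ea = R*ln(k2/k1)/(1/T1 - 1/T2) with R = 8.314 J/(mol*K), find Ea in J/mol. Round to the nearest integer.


Ea = R * ln(k2/k1) / (1/T1 - 1/T2)
ln(k2/k1) = ln(4.24/0.602) = 1.9520611
1/T1 - 1/T2 = 1/389 - 1/481 = 0.000491692008
Ea = 8.314 * 1.9520611 / 0.000491692008
Ea = 33007 J/mol


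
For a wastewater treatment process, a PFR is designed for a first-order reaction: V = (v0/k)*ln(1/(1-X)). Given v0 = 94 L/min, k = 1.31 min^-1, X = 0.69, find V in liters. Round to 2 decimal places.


V = (v0/k) * ln(1/(1-X))
V = (94/1.31) * ln(1/(1-0.69))
V = 71.755725 * ln(3.225806)
V = 71.755725 * 1.171183
V = 84.04 L


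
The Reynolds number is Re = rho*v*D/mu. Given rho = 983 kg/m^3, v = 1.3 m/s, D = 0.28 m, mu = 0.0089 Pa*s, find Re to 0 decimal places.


Re = rho * v * D / mu
Re = 983 * 1.3 * 0.28 / 0.0089
Re = 357.812 / 0.0089
Re = 40204


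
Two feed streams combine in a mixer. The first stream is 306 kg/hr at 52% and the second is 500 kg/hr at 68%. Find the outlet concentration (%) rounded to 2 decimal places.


Mass balance on solute: F1*x1 + F2*x2 = F3*x3
F3 = F1 + F2 = 306 + 500 = 806 kg/hr
x3 = (F1*x1 + F2*x2)/F3
x3 = (306*0.52 + 500*0.68) / 806
x3 = 61.93%


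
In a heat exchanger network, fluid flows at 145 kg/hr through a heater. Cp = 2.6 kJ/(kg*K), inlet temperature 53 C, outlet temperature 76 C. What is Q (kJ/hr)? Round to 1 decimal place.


Q = m_dot * Cp * (T2 - T1)
Q = 145 * 2.6 * (76 - 53)
Q = 145 * 2.6 * 23
Q = 8671.0 kJ/hr


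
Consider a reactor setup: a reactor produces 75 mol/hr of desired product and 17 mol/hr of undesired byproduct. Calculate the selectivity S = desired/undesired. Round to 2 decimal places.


S = desired product rate / undesired product rate
S = 75 / 17
S = 4.41


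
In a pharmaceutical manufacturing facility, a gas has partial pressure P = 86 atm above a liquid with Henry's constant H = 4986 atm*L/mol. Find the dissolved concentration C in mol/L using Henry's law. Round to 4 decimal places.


C = P / H
C = 86 / 4986
C = 0.0172 mol/L


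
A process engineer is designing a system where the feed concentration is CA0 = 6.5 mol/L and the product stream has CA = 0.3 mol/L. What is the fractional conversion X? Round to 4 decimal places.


X = (CA0 - CA) / CA0
X = (6.5 - 0.3) / 6.5
X = 6.2 / 6.5
X = 0.9538


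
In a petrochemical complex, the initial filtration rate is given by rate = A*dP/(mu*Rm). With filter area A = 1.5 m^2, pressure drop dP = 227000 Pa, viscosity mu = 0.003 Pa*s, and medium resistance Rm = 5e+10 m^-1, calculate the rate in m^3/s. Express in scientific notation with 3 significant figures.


rate = A * dP / (mu * Rm)
rate = 1.5 * 227000 / (0.003 * 5e+10)
rate = 340500.0 / 1.500e+08
rate = 2.27e-03 m^3/s


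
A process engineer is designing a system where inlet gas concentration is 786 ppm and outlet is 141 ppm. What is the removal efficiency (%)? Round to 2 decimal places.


Efficiency = (G_in - G_out) / G_in * 100%
Efficiency = (786 - 141) / 786 * 100
Efficiency = 645 / 786 * 100
Efficiency = 82.06%


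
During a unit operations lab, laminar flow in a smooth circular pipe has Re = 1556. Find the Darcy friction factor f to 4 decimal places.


f = 64 / Re
f = 64 / 1556
f = 0.0411


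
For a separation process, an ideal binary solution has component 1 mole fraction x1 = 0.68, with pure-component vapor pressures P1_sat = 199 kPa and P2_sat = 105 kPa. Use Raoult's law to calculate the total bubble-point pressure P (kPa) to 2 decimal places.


P = x1*P1_sat + x2*P2_sat
x2 = 1 - x1 = 1 - 0.68 = 0.32
P = 0.68*199 + 0.32*105
P = 135.32 + 33.6
P = 168.92 kPa


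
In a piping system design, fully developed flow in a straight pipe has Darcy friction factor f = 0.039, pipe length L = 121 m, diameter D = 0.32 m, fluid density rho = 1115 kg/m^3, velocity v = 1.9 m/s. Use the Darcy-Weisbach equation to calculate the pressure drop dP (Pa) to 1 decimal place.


dP = f * (L/D) * (rho*v^2/2)
dP = 0.039 * (121/0.32) * (1115*1.9^2/2)
L/D = 378.125
rho*v^2/2 = 1115*3.61/2 = 2012.575
dP = 0.039 * 378.125 * 2012.575
dP = 29679.2 Pa


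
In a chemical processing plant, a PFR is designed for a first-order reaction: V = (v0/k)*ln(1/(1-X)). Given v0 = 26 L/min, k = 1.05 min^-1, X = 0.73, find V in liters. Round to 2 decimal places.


V = (v0/k) * ln(1/(1-X))
V = (26/1.05) * ln(1/(1-0.73))
V = 24.761905 * ln(3.703704)
V = 24.761905 * 1.309333
V = 32.42 L


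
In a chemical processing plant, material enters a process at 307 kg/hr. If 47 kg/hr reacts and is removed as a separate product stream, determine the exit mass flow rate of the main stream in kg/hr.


Steady-state mass balance on the main outlet: F_out = F_in - F_removed
F_out = 307 - 47
F_out = 260 kg/hr


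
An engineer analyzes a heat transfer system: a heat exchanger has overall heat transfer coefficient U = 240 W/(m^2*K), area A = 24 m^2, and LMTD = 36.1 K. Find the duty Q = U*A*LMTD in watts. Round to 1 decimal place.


Q = U * A * LMTD
Q = 240 * 24 * 36.1
Q = 207936.0 W


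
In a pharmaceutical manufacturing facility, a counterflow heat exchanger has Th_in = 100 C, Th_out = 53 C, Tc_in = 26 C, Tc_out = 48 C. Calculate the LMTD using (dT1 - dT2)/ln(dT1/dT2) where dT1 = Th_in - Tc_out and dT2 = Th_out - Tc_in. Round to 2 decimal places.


dT1 = Th_in - Tc_out = 100 - 48 = 52
dT2 = Th_out - Tc_in = 53 - 26 = 27
LMTD = (dT1 - dT2) / ln(dT1/dT2)
LMTD = (52 - 27) / ln(52/27)
LMTD = 38.14 K


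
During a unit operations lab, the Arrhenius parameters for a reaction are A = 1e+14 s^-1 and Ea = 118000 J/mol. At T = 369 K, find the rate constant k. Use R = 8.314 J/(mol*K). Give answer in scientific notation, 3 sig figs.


k = A * exp(-Ea/(R*T))
k = 1e+14 * exp(-118000 / (8.314 * 369))
k = 1e+14 * exp(-38.463218)
k = 1.98e-03


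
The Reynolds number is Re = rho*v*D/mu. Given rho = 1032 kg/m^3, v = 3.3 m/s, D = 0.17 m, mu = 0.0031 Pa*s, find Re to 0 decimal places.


Re = rho * v * D / mu
Re = 1032 * 3.3 * 0.17 / 0.0031
Re = 578.952 / 0.0031
Re = 186759


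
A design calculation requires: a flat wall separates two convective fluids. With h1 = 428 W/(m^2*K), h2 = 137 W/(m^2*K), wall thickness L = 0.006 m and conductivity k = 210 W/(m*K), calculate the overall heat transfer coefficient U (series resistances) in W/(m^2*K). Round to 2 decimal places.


1/U = 1/h1 + L/k + 1/h2
1/U = 1/428 + 0.006/210 + 1/137
1/U = 0.0023364486 + 2.85714e-05 + 0.0072992701
1/U = 0.0096642901
U = 103.47 W/(m^2*K)


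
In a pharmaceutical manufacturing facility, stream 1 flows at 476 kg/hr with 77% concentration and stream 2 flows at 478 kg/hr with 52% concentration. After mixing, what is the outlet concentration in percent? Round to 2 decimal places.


Mass balance on solute: F1*x1 + F2*x2 = F3*x3
F3 = F1 + F2 = 476 + 478 = 954 kg/hr
x3 = (F1*x1 + F2*x2)/F3
x3 = (476*0.77 + 478*0.52) / 954
x3 = 64.47%


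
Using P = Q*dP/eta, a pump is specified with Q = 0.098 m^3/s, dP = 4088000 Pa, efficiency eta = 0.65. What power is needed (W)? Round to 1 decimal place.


P = Q * dP / eta
P = 0.098 * 4088000 / 0.65
P = 400624.0 / 0.65
P = 616344.6 W


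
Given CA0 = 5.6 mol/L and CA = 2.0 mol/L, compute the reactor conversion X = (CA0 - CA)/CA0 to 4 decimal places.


X = (CA0 - CA) / CA0
X = (5.6 - 2.0) / 5.6
X = 3.6 / 5.6
X = 0.6429


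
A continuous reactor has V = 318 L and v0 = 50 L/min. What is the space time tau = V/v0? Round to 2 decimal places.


tau = V / v0
tau = 318 / 50
tau = 6.36 min


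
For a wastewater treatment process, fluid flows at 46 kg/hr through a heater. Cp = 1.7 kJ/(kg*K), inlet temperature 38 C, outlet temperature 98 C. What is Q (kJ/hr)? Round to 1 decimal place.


Q = m_dot * Cp * (T2 - T1)
Q = 46 * 1.7 * (98 - 38)
Q = 46 * 1.7 * 60
Q = 4692.0 kJ/hr


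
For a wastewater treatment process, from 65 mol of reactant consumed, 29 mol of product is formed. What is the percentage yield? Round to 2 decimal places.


Yield = (moles product / moles consumed) * 100%
Yield = (29 / 65) * 100
Yield = 0.4462 * 100
Yield = 44.62%
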